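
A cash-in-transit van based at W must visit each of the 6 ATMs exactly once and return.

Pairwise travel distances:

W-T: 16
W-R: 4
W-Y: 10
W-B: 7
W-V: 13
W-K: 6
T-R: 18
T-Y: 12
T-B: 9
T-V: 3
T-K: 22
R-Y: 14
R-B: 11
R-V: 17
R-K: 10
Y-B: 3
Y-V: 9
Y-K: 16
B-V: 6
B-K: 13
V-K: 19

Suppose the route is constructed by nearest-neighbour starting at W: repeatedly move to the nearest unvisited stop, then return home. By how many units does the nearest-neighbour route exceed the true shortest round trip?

Excess over optimum: 2.

W: R=4, K=6, B=7, Y=10, V=13, T=16 ⇒ R
R: K=10, B=11, Y=14, V=17, T=18 ⇒ K
K: B=13, Y=16, V=19, T=22 ⇒ B
B: Y=3, V=6, T=9 ⇒ Y
Y: V=9, T=12 ⇒ V
V: T=3 ⇒ T
NN route W → R → K → B → Y → V → T → W costs 58.
Optimal: W → R → T → V → Y → B → K → W costs 56 (by enumerating all 360 distinct tours).
Excess = 58 − 56 = 2.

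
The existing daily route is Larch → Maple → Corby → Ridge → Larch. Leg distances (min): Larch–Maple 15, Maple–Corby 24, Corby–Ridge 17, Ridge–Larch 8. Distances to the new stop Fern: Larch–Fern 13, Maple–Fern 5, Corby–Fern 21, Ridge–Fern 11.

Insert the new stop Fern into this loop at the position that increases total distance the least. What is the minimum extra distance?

+2 min — insert Fern between Maple and Corby.

Insertion cost between consecutive stops i–j is d(i,Fern) + d(Fern,j) − d(i,j):
  between Larch and Maple: 13 + 5 − 15 = 3
  between Maple and Corby: 5 + 21 − 24 = 2
  between Corby and Ridge: 21 + 11 − 17 = 15
  between Ridge and Larch: 11 + 13 − 8 = 16
Cheapest insertion is between Maple and Corby, adding 2.
New total = 64 + 2 = 66.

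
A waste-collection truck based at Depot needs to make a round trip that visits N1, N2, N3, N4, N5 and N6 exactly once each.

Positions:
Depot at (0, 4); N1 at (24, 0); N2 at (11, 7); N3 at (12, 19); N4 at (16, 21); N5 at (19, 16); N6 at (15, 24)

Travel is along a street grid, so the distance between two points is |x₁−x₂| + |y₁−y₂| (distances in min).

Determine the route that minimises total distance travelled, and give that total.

Minimum total distance: 96 min.

Depot-N1-N2-N3-N4-N5-N6-Depot: 28+20+13+6+8+12+35 = 122
Depot-N1-N2-N3-N4-N6-N5-Depot: 28+20+13+6+4+12+31 = 114
Depot-N1-N2-N3-N5-N4-N6-Depot: 28+20+13+10+8+4+35 = 118
Depot-N1-N2-N3-N5-N6-N4-Depot: 28+20+13+10+12+4+33 = 120
Depot-N1-N2-N3-N6-N4-N5-Depot: 28+20+13+8+4+8+31 = 112
Depot-N1-N2-N3-N6-N5-N4-Depot: 28+20+13+8+12+8+33 = 122
Depot-N1-N2-N4-N3-N5-N6-Depot: 28+20+19+6+10+12+35 = 130
Depot-N1-N2-N4-N3-N6-N5-Depot: 28+20+19+6+8+12+31 = 124
… (352 more)
Depot-N1-N5-N4-N6-N3-N2-Depot: 28+21+8+4+8+13+14 = 96  ← best
The minimum is 96.
One optimal route: Depot → N1 → N5 → N4 → N6 → N3 → N2 → Depot (or its reverse).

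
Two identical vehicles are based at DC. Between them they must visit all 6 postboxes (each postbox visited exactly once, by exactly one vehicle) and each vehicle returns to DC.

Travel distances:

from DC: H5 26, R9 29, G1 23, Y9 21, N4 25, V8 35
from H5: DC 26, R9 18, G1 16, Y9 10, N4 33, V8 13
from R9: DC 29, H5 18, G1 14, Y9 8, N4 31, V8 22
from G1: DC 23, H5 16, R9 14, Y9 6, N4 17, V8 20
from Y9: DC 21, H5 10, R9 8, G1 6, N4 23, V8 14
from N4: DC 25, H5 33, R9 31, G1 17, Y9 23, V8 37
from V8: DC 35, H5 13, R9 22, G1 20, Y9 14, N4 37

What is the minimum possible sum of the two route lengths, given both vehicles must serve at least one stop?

Minimum combined distance: 148.

There are 2^5 − 1 = 31 ways to divide the 6 stops into two non-empty groups. For each, the best each vehicle can do is its own shortest tour through its group:
  {H5} + {R9, G1, Y9, N4, V8}: 52 + 113 = 165
  {R9} + {H5, G1, Y9, N4, V8}: 58 + 101 = 159
  {H5, R9} + {G1, Y9, N4, V8}: 73 + 97 = 170
  {G1} + {H5, R9, Y9, N4, V8}: 46 + 117 = 163
  {H5, G1} + {R9, Y9, N4, V8}: 65 + 113 = 178
  {R9, G1} + {H5, Y9, N4, V8}: 66 + 101 = 167
  … (31 splits in total)
  {N4} + {H5, R9, G1, Y9, V8}: 50 + 98 = 148  ← best
Best: vehicle 1 DC → N4 → DC = 50; vehicle 2 DC → H5 → V8 → R9 → Y9 → G1 → DC = 98; combined 148.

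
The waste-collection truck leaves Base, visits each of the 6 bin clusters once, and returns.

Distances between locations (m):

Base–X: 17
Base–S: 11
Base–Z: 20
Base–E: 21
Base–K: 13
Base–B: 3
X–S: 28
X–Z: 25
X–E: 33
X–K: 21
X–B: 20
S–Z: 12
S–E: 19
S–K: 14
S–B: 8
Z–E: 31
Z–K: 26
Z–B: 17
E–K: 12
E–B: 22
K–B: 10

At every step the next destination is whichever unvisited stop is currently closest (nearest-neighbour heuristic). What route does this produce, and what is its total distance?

102 m along Base → B → S → Z → X → K → E → Base.

From Base: distances to unvisited — B=3, S=11, K=13, X=17, Z=20, E=21. Nearest is B (3).
From B: distances to unvisited — S=8, K=10, Z=17, X=20, E=22. Nearest is S (8).
From S: distances to unvisited — Z=12, K=14, E=19, X=28. Nearest is Z (12).
From Z: distances to unvisited — X=25, K=26, E=31. Nearest is X (25).
From X: distances to unvisited — K=21, E=33. Nearest is K (21).
From K: distances to unvisited — E=12. Nearest is E (12).
Return E→Base: 21.
Total = 3 + 8 + 12 + 25 + 21 + 12 + 21 = 102.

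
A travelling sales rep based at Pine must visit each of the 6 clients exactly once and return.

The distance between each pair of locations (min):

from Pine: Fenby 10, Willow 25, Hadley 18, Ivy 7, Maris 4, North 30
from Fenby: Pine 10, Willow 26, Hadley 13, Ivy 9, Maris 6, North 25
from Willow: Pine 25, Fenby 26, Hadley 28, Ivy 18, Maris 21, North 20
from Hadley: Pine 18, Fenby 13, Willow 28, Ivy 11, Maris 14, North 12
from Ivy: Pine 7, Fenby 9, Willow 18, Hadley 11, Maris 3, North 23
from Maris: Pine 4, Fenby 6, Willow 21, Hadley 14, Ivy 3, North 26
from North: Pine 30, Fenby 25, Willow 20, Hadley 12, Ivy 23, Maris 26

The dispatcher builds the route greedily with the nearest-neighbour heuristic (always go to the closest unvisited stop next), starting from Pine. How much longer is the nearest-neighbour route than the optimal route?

From Pine: Maris=4, Ivy=7, Fenby=10, Hadley=18, Willow=25, North=30 → choose Maris (4).
From Maris: Ivy=3, Fenby=6, Hadley=14, Willow=21, North=26 → choose Ivy (3).
From Ivy: Fenby=9, Hadley=11, Willow=18, North=23 → choose Fenby (9).
From Fenby: Hadley=13, North=25, Willow=26 → choose Hadley (13).
From Hadley: North=12, Willow=28 → choose North (12).
From North: Willow=20 → choose Willow (20).
NN route Pine → Maris → Ivy → Fenby → Hadley → North → Willow → Pine costs 86.
Optimal: Pine → Fenby → Hadley → North → Willow → Ivy → Maris → Pine costs 80 (by enumerating all 360 distinct tours).
Excess = 86 − 80 = 6.

The nearest-neighbour route is 6 min longer than optimal.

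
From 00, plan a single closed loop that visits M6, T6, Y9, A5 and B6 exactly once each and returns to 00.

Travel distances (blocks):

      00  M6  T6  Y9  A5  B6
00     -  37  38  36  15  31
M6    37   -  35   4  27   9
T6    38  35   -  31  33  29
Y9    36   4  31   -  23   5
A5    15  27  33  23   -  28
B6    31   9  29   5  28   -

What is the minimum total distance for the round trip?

00→M6→T6→Y9→A5→B6→00: 37+35+31+23+28+31 = 185
00→M6→T6→Y9→B6→A5→00: 37+35+31+5+28+15 = 151
00→M6→T6→A5→Y9→B6→00: 37+35+33+23+5+31 = 164
00→M6→T6→A5→B6→Y9→00: 37+35+33+28+5+36 = 174
00→M6→T6→B6→Y9→A5→00: 37+35+29+5+23+15 = 144
00→M6→T6→B6→A5→Y9→00: 37+35+29+28+23+36 = 188
00→M6→Y9→T6→A5→B6→00: 37+4+31+33+28+31 = 164
00→M6→Y9→T6→B6→A5→00: 37+4+31+29+28+15 = 144
00→M6→Y9→A5→T6→B6→00: 37+4+23+33+29+31 = 157
00→M6→Y9→A5→B6→T6→00: 37+4+23+28+29+38 = 159
00→M6→Y9→B6→T6→A5→00: 37+4+5+29+33+15 = 123
00→M6→Y9→B6→A5→T6→00: 37+4+5+28+33+38 = 145
00→M6→A5→T6→Y9→B6→00: 37+27+33+31+5+31 = 164
00→M6→A5→T6→B6→Y9→00: 37+27+33+29+5+36 = 167
… (46 more)
00→T6→B6→M6→Y9→A5→00: 38+29+9+4+23+15 = 118  ← best
The minimum is 118.
One optimal route: 00 → T6 → B6 → M6 → Y9 → A5 → 00 (or its reverse).

118 blocks — the shortest possible round trip.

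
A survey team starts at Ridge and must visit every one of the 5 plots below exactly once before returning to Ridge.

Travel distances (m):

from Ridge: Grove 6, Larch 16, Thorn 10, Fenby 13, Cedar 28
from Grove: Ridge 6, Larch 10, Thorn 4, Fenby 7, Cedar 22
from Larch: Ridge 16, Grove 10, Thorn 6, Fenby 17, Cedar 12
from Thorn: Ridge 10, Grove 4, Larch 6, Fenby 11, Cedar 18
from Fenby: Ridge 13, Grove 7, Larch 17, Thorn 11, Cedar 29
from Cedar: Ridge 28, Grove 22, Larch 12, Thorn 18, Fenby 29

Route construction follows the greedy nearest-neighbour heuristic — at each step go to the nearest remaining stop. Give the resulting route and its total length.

Nearest-neighbour total = 70 m; route Ridge → Grove → Thorn → Larch → Cedar → Fenby → Ridge.

At Ridge the remaining stops are Grove 6, Thorn 10, Fenby 13, Larch 16, Cedar 28; go to Grove.
At Grove the remaining stops are Thorn 4, Fenby 7, Larch 10, Cedar 22; go to Thorn.
At Thorn the remaining stops are Larch 6, Fenby 11, Cedar 18; go to Larch.
At Larch the remaining stops are Cedar 12, Fenby 17; go to Cedar.
At Cedar the remaining stops are Fenby 29; go to Fenby.
Return Fenby→Ridge: 13.
Total = 6 + 4 + 6 + 12 + 29 + 13 = 70.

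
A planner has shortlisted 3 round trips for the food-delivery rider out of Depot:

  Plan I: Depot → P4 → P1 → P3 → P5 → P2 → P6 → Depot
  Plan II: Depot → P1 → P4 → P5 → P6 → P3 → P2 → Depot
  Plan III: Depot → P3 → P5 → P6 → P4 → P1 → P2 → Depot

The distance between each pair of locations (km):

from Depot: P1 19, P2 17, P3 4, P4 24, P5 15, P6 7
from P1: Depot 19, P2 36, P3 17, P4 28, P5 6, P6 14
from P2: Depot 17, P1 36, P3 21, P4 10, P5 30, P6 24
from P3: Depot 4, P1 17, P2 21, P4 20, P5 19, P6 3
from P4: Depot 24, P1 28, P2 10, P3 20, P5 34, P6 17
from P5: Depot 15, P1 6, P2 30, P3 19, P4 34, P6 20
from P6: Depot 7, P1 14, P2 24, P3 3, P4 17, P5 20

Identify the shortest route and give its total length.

Shortest is Plan III, total 141 km.

Plan I: 24 + 28 + 17 + 19 + 30 + 24 + 7 = 149
Plan II: 19 + 28 + 34 + 20 + 3 + 21 + 17 = 142
Plan III: 4 + 19 + 20 + 17 + 28 + 36 + 17 = 141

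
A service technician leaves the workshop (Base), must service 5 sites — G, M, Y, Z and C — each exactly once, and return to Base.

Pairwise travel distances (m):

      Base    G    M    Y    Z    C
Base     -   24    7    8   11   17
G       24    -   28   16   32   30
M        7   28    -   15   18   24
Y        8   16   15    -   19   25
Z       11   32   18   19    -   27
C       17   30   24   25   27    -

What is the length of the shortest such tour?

With 5 stops there are 5!/2 = 60 distinct round trips (a route and its reverse cost the same).
Base - G - M - Y - Z - C - Base: 24+28+15+19+27+17 = 130
Base - G - M - Y - C - Z - Base: 24+28+15+25+27+11 = 130
Base - G - M - Z - Y - C - Base: 24+28+18+19+25+17 = 131
Base - G - M - Z - C - Y - Base: 24+28+18+27+25+8 = 130
Base - G - M - C - Y - Z - Base: 24+28+24+25+19+11 = 131
Base - G - M - C - Z - Y - Base: 24+28+24+27+19+8 = 130
Base - G - Y - M - Z - C - Base: 24+16+15+18+27+17 = 117
Base - G - Y - M - C - Z - Base: 24+16+15+24+27+11 = 117
Base - G - Y - Z - M - C - Base: 24+16+19+18+24+17 = 118
Base - G - Y - Z - C - M - Base: 24+16+19+27+24+7 = 117
Base - G - Y - C - M - Z - Base: 24+16+25+24+18+11 = 118
Base - G - Y - C - Z - M - Base: 24+16+25+27+18+7 = 117
Base - G - Z - M - Y - C - Base: 24+32+18+15+25+17 = 131
Base - G - Z - M - C - Y - Base: 24+32+18+24+25+8 = 131
… (46 more)
Base - M - Y - G - C - Z - Base: 7+15+16+30+27+11 = 106  ← best
The minimum is 106.
One optimal route: Base → M → Y → G → C → Z → Base (or its reverse).

Shortest round trip = 106 m.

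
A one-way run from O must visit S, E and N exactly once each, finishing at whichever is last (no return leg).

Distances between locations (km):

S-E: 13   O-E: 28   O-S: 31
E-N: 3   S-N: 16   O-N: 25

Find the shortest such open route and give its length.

41 km — the minimum one-way total.

There are 3! = 6 possible orderings.
O - S - E - N: 31+13+3 = 47
O - S - N - E: 31+16+3 = 50
O - E - S - N: 28+13+16 = 57
O - E - N - S: 28+3+16 = 47
O - N - S - E: 25+16+13 = 54
O - N - E - S: 25+3+13 = 41
The minimum is 41.
One shortest path: O → N → E → S.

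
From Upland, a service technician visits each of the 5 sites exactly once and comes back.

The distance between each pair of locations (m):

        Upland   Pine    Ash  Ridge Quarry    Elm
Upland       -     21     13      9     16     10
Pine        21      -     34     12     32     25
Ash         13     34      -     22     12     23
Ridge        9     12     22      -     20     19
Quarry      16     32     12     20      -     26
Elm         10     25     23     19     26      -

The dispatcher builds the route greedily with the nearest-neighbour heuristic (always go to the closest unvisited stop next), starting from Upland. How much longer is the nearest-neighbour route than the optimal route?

5 m longer than the optimal tour.

Upland: Ridge=9, Elm=10, Ash=13, Quarry=16, Pine=21 ⇒ Ridge
Ridge: Pine=12, Elm=19, Quarry=20, Ash=22 ⇒ Pine
Pine: Elm=25, Quarry=32, Ash=34 ⇒ Elm
Elm: Ash=23, Quarry=26 ⇒ Ash
Ash: Quarry=12 ⇒ Quarry
NN route Upland → Ridge → Pine → Elm → Ash → Quarry → Upland costs 97.
Optimal: Upland → Ash → Quarry → Ridge → Pine → Elm → Upland costs 92 (by enumerating all 60 distinct tours).
Excess = 97 − 92 = 5.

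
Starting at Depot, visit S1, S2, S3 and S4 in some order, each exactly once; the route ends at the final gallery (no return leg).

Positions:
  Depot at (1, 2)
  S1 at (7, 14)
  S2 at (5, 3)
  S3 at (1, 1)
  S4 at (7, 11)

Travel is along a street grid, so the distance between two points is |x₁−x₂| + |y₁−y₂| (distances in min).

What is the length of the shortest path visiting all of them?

There are 4! = 24 possible orderings.
Depot → S1 → S2 → S3 → S4: 18+13+6+16 = 53
Depot → S1 → S2 → S4 → S3: 18+13+10+16 = 57
Depot → S1 → S3 → S2 → S4: 18+19+6+10 = 53
Depot → S1 → S3 → S4 → S2: 18+19+16+10 = 63
Depot → S1 → S4 → S2 → S3: 18+3+10+6 = 37
Depot → S1 → S4 → S3 → S2: 18+3+16+6 = 43
Depot → S2 → S1 → S3 → S4: 5+13+19+16 = 53
Depot → S2 → S1 → S4 → S3: 5+13+3+16 = 37
Depot → S2 → S3 → S1 → S4: 5+6+19+3 = 33
Depot → S2 → S3 → S4 → S1: 5+6+16+3 = 30
Depot → S2 → S4 → S1 → S3: 5+10+3+19 = 37
Depot → S2 → S4 → S3 → S1: 5+10+16+19 = 50
Depot → S3 → S1 → S2 → S4: 1+19+13+10 = 43
Depot → S3 → S1 → S4 → S2: 1+19+3+10 = 33
… (10 more)
Depot → S3 → S2 → S4 → S1: 1+6+10+3 = 20  ← best
The minimum is 20.
One shortest path: Depot → S3 → S2 → S4 → S1.

20 min — the minimum one-way total.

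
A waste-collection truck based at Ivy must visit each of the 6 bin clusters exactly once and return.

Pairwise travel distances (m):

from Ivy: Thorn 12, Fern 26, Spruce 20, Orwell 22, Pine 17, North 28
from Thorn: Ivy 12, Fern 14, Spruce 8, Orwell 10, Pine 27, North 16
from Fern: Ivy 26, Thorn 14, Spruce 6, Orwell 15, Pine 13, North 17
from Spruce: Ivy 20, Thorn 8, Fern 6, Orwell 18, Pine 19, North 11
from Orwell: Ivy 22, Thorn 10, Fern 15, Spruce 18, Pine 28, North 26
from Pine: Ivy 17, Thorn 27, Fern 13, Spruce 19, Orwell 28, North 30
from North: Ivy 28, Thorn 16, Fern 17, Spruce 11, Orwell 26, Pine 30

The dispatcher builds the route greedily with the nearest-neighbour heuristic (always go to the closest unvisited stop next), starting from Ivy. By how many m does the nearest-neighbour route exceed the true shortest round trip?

Ivy: Thorn=12, Pine=17, Spruce=20, Orwell=22, Fern=26, North=28 ⇒ Thorn
Thorn: Spruce=8, Orwell=10, Fern=14, North=16, Pine=27 ⇒ Spruce
Spruce: Fern=6, North=11, Orwell=18, Pine=19 ⇒ Fern
Fern: Pine=13, Orwell=15, North=17 ⇒ Pine
Pine: Orwell=28, North=30 ⇒ Orwell
Orwell: North=26 ⇒ North
NN route Ivy → Thorn → Spruce → Fern → Pine → Orwell → North → Ivy costs 121.
Optimal: Ivy → Thorn → Orwell → North → Spruce → Fern → Pine → Ivy costs 95 (by enumerating all 360 distinct tours).
Excess = 121 − 95 = 26.

26 m longer than the optimal tour.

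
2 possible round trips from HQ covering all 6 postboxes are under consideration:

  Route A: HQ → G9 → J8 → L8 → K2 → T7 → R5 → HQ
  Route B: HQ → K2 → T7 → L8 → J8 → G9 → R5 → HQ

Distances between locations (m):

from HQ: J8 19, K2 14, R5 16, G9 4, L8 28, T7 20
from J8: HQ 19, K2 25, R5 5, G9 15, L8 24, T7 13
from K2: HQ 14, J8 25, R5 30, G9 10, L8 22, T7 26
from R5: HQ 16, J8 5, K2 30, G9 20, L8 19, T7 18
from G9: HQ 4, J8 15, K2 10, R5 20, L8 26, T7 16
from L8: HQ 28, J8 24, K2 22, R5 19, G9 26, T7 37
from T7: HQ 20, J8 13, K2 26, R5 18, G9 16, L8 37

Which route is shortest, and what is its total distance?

Route A: 4 + 15 + 24 + 22 + 26 + 18 + 16 = 125
Route B: 14 + 26 + 37 + 24 + 15 + 20 + 16 = 152

Shortest is Route A, total 125 m.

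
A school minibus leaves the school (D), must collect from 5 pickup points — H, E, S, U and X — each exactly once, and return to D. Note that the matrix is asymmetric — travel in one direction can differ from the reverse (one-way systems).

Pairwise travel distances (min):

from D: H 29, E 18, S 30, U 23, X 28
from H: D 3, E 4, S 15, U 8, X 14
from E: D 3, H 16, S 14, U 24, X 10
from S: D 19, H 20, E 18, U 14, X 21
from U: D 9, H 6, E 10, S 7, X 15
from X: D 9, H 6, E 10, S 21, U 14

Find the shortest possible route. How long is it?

D - H - E - S - U - X - D: 29+4+14+14+15+9 = 85
D - H - E - S - X - U - D: 29+4+14+21+14+9 = 91
D - H - E - U - S - X - D: 29+4+24+7+21+9 = 94
D - H - E - U - X - S - D: 29+4+24+15+21+19 = 112
D - H - E - X - S - U - D: 29+4+10+21+14+9 = 87
D - H - E - X - U - S - D: 29+4+10+14+7+19 = 83
D - H - S - E - U - X - D: 29+15+18+24+15+9 = 110
D - H - S - E - X - U - D: 29+15+18+10+14+9 = 95
D - H - S - U - E - X - D: 29+15+14+10+10+9 = 87
D - H - S - U - X - E - D: 29+15+14+15+10+3 = 86
D - H - S - X - E - U - D: 29+15+21+10+24+9 = 108
D - H - S - X - U - E - D: 29+15+21+14+10+3 = 92
D - H - U - E - S - X - D: 29+8+10+14+21+9 = 91
D - H - U - E - X - S - D: 29+8+10+10+21+19 = 97
… (106 more)
D - U - S - X - H - E - D: 23+7+21+6+4+3 = 64  ← best
The minimum is 64.
One optimal route: D → U → S → X → H → E → D.

Shortest round trip = 64 min.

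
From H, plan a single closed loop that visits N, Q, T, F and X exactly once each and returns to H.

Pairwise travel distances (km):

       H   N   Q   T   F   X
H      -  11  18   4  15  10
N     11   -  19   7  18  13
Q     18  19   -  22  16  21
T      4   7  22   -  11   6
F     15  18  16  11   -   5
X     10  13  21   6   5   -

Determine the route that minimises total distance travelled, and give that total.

There are 60 distinct closed tours to check (reversals are equivalent).
H - N - Q - T - F - X - H: 11+19+22+11+5+10 = 78
H - N - Q - T - X - F - H: 11+19+22+6+5+15 = 78
H - N - Q - F - T - X - H: 11+19+16+11+6+10 = 73
H - N - Q - F - X - T - H: 11+19+16+5+6+4 = 61
H - N - Q - X - T - F - H: 11+19+21+6+11+15 = 83
H - N - Q - X - F - T - H: 11+19+21+5+11+4 = 71
H - N - T - Q - F - X - H: 11+7+22+16+5+10 = 71
H - N - T - Q - X - F - H: 11+7+22+21+5+15 = 81
H - N - T - F - Q - X - H: 11+7+11+16+21+10 = 76
H - N - T - F - X - Q - H: 11+7+11+5+21+18 = 73
H - N - T - X - Q - F - H: 11+7+6+21+16+15 = 76
H - N - T - X - F - Q - H: 11+7+6+5+16+18 = 63
H - N - F - Q - T - X - H: 11+18+16+22+6+10 = 83
H - N - F - Q - X - T - H: 11+18+16+21+6+4 = 76
… (46 more)
The minimum is 61.
One optimal route: H → N → Q → F → X → T → H (or its reverse).

Shortest round trip = 61 km.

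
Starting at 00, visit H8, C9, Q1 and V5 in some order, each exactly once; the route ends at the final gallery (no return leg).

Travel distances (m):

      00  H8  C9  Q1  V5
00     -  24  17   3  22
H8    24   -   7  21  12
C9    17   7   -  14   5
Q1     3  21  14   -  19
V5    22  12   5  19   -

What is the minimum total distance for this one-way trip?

There are 4! = 24 possible orderings.
00→H8→C9→Q1→V5: 24+7+14+19 = 64
00→H8→C9→V5→Q1: 24+7+5+19 = 55
00→H8→Q1→C9→V5: 24+21+14+5 = 64
00→H8→Q1→V5→C9: 24+21+19+5 = 69
00→H8→V5→C9→Q1: 24+12+5+14 = 55
00→H8→V5→Q1→C9: 24+12+19+14 = 69
00→C9→H8→Q1→V5: 17+7+21+19 = 64
00→C9→H8→V5→Q1: 17+7+12+19 = 55
00→C9→Q1→H8→V5: 17+14+21+12 = 64
00→C9→Q1→V5→H8: 17+14+19+12 = 62
00→C9→V5→H8→Q1: 17+5+12+21 = 55
00→C9→V5→Q1→H8: 17+5+19+21 = 62
00→Q1→H8→C9→V5: 3+21+7+5 = 36
00→Q1→H8→V5→C9: 3+21+12+5 = 41
… (10 more)
00→Q1→C9→V5→H8: 3+14+5+12 = 34  ← best
The minimum is 34.
One shortest path: 00 → Q1 → C9 → V5 → H8.

Shortest open route: 34 m.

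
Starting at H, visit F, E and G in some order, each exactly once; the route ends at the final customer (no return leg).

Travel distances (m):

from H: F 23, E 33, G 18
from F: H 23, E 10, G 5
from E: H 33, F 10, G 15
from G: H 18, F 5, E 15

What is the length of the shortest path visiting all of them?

33 m — the minimum one-way total.

There are 3! = 6 possible orderings.
H - F - E - G: 23+10+15 = 48
H - F - G - E: 23+5+15 = 43
H - E - F - G: 33+10+5 = 48
H - E - G - F: 33+15+5 = 53
H - G - F - E: 18+5+10 = 33
H - G - E - F: 18+15+10 = 43
The minimum is 33.
One shortest path: H → G → F → E.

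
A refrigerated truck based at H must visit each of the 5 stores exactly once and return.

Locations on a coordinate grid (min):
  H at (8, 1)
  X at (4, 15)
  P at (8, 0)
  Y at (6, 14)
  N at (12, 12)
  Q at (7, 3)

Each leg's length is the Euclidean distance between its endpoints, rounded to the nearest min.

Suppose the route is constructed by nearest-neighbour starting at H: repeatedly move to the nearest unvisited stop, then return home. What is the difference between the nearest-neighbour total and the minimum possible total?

The nearest-neighbour route is 1 min longer than optimal.

From H: P=1, Q=2, N=12, Y=13, X=15 → choose P (1).
From P: Q=3, N=13, Y=14, X=16 → choose Q (3).
From Q: N=10, Y=11, X=12 → choose N (10).
From N: Y=6, X=9 → choose Y (6).
From Y: X=2 → choose X (2).
NN route H → P → Q → N → Y → X → H costs 37.
Optimal: H → P → N → Y → X → Q → H costs 36 (by enumerating all 60 distinct tours).
Excess = 37 − 36 = 1.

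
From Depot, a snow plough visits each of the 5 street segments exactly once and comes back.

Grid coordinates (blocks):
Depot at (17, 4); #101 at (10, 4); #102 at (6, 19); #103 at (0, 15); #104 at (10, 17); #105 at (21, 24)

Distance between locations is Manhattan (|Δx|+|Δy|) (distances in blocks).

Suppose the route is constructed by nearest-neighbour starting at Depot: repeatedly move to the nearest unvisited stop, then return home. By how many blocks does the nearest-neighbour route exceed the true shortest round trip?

4 blocks longer than the optimal tour.

From Depot: #101=7, #104=20, #105=24, #102=26, #103=28 → choose #101 (7).
From #101: #104=13, #102=19, #103=21, #105=31 → choose #104 (13).
From #104: #102=6, #103=12, #105=18 → choose #102 (6).
From #102: #103=10, #105=20 → choose #103 (10).
From #103: #105=30 → choose #105 (30).
NN route Depot → #101 → #104 → #102 → #103 → #105 → Depot costs 90.
Optimal: Depot → #101 → #103 → #102 → #104 → #105 → Depot costs 86 (by enumerating all 60 distinct tours).
Excess = 90 − 86 = 4.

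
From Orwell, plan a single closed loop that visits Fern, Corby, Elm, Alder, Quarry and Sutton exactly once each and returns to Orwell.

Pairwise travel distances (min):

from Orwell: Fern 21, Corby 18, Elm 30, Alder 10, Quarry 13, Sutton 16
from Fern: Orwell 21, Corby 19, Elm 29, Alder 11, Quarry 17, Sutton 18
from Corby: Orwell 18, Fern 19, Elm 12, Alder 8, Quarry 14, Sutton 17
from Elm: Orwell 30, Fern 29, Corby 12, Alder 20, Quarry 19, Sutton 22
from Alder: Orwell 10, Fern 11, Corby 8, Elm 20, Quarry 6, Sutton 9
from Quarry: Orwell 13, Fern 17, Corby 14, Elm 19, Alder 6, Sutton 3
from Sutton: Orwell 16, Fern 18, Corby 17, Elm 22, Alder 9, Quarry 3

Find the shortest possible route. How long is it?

Orwell→Fern→Corby→Elm→Alder→Quarry→Sutton→Orwell: 21+19+12+20+6+3+16 = 97
Orwell→Fern→Corby→Elm→Alder→Sutton→Quarry→Orwell: 21+19+12+20+9+3+13 = 97
Orwell→Fern→Corby→Elm→Quarry→Alder→Sutton→Orwell: 21+19+12+19+6+9+16 = 102
Orwell→Fern→Corby→Elm→Quarry→Sutton→Alder→Orwell: 21+19+12+19+3+9+10 = 93
Orwell→Fern→Corby→Elm→Sutton→Alder→Quarry→Orwell: 21+19+12+22+9+6+13 = 102
Orwell→Fern→Corby→Elm→Sutton→Quarry→Alder→Orwell: 21+19+12+22+3+6+10 = 93
Orwell→Fern→Corby→Alder→Elm→Quarry→Sutton→Orwell: 21+19+8+20+19+3+16 = 106
Orwell→Fern→Corby→Alder→Elm→Sutton→Quarry→Orwell: 21+19+8+20+22+3+13 = 106
… (352 more)
Orwell→Fern→Alder→Corby→Elm→Quarry→Sutton→Orwell: 21+11+8+12+19+3+16 = 90  ← best
The minimum is 90.
One optimal route: Orwell → Fern → Alder → Corby → Elm → Quarry → Sutton → Orwell (or its reverse).

Shortest round trip = 90 min.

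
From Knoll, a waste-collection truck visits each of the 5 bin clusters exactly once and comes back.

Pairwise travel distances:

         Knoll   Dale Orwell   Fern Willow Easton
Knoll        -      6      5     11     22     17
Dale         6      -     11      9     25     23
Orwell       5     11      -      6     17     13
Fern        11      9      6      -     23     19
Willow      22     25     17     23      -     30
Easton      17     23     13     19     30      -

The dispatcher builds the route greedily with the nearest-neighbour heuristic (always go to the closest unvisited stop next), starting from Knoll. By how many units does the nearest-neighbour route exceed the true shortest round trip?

10 longer than the optimal tour.

Knoll: Orwell=5, Dale=6, Fern=11, Easton=17, Willow=22 ⇒ Orwell
Orwell: Fern=6, Dale=11, Easton=13, Willow=17 ⇒ Fern
Fern: Dale=9, Easton=19, Willow=23 ⇒ Dale
Dale: Easton=23, Willow=25 ⇒ Easton
Easton: Willow=30 ⇒ Willow
NN route Knoll → Orwell → Fern → Dale → Easton → Willow → Knoll costs 95.
Optimal: Knoll → Dale → Fern → Orwell → Willow → Easton → Knoll costs 85 (by enumerating all 60 distinct tours).
Excess = 95 − 85 = 10.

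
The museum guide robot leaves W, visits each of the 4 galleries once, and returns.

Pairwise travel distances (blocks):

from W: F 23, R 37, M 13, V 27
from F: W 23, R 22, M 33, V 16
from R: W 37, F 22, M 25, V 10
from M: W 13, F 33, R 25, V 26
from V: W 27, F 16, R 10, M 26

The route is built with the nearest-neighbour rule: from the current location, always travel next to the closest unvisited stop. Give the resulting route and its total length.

From W: distances to unvisited — M=13, F=23, V=27, R=37. Nearest is M (13).
From M: distances to unvisited — R=25, V=26, F=33. Nearest is R (25).
From R: distances to unvisited — V=10, F=22. Nearest is V (10).
From V: distances to unvisited — F=16. Nearest is F (16).
Return F→W: 23.
Total = 13 + 25 + 10 + 16 + 23 = 87.

87 blocks along W → M → R → V → F → W.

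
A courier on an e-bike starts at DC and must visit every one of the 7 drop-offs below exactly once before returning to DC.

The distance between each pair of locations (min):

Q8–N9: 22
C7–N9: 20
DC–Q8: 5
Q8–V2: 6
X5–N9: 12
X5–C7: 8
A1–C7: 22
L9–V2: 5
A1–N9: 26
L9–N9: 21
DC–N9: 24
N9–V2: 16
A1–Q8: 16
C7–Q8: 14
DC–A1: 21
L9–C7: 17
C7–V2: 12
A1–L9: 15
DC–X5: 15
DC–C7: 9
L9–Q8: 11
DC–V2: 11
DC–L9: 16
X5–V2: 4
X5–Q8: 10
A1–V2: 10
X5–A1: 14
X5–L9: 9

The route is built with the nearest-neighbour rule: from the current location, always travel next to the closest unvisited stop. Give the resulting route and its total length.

Total distance 105 min via the nearest-neighbour route DC → Q8 → V2 → X5 → C7 → L9 → A1 → N9 → DC.

DC → [Q8:5 / C7:9 / V2:11 / X5:15 / L9:16 / A1:21 / N9:24] → Q8 (5)
Q8 → [V2:6 / X5:10 / L9:11 / C7:14 / A1:16 / N9:22] → V2 (6)
V2 → [X5:4 / L9:5 / A1:10 / C7:12 / N9:16] → X5 (4)
X5 → [C7:8 / L9:9 / N9:12 / A1:14] → C7 (8)
C7 → [L9:17 / N9:20 / A1:22] → L9 (17)
L9 → [A1:15 / N9:21] → A1 (15)
A1 → [N9:26] → N9 (26)
Return N9→DC: 24.
Total = 5 + 6 + 4 + 8 + 17 + 15 + 26 + 24 = 105.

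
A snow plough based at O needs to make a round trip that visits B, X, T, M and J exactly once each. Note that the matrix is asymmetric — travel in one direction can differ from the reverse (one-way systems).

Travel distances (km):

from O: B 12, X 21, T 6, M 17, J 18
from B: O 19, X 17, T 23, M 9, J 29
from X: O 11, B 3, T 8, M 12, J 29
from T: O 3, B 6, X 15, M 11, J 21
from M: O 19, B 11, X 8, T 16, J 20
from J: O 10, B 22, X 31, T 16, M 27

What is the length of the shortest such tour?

O → B → X → T → M → J → O: 12+17+8+11+20+10 = 78
O → B → X → T → J → M → O: 12+17+8+21+27+19 = 104
O → B → X → M → T → J → O: 12+17+12+16+21+10 = 88
O → B → X → M → J → T → O: 12+17+12+20+16+3 = 80
O → B → X → J → T → M → O: 12+17+29+16+11+19 = 104
O → B → X → J → M → T → O: 12+17+29+27+16+3 = 104
O → B → T → X → M → J → O: 12+23+15+12+20+10 = 92
O → B → T → X → J → M → O: 12+23+15+29+27+19 = 125
O → B → T → M → X → J → O: 12+23+11+8+29+10 = 93
O → B → T → M → J → X → O: 12+23+11+20+31+11 = 108
O → B → T → J → X → M → O: 12+23+21+31+12+19 = 118
O → B → T → J → M → X → O: 12+23+21+27+8+11 = 102
O → B → M → X → T → J → O: 12+9+8+8+21+10 = 68
O → B → M → X → J → T → O: 12+9+8+29+16+3 = 77
… (106 more)
O → T → X → B → M → J → O: 6+15+3+9+20+10 = 63  ← best
The minimum is 63.
One optimal route: O → T → X → B → M → J → O.

Shortest round trip = 63 km.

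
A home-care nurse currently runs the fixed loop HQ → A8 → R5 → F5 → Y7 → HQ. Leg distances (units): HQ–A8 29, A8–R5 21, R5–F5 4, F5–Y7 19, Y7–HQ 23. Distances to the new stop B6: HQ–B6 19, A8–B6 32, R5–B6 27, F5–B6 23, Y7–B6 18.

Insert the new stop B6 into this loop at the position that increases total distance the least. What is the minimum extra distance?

Insertion cost between consecutive stops i–j is d(i,B6) + d(B6,j) − d(i,j):
  between HQ and A8: 19 + 32 − 29 = 22
  between A8 and R5: 32 + 27 − 21 = 38
  between R5 and F5: 27 + 23 − 4 = 46
  between F5 and Y7: 23 + 18 − 19 = 22
  between Y7 and HQ: 18 + 19 − 23 = 14
Cheapest insertion is between Y7 and HQ, adding 14.
New total = 96 + 14 = 110.

+14 — insert B6 between Y7 and HQ.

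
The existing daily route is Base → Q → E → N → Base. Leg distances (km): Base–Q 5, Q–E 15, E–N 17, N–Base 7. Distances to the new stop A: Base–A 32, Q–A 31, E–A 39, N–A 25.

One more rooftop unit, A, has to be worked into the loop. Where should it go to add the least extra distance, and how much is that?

Minimum extra distance: 47 km, inserting A between E and N.

Insertion cost between consecutive stops i–j is d(i,A) + d(A,j) − d(i,j):
  between Base and Q: 32 + 31 − 5 = 58
  between Q and E: 31 + 39 − 15 = 55
  between E and N: 39 + 25 − 17 = 47
  between N and Base: 25 + 32 − 7 = 50
Cheapest insertion is between E and N, adding 47.
New total = 44 + 47 = 91.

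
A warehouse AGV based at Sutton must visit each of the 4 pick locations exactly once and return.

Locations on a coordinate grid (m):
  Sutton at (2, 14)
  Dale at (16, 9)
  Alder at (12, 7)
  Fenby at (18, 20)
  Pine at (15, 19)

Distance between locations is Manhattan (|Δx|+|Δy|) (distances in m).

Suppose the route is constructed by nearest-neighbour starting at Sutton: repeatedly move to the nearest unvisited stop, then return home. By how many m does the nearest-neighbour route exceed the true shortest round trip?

Sutton: Alder=17, Pine=18, Dale=19, Fenby=22 ⇒ Alder
Alder: Dale=6, Pine=15, Fenby=19 ⇒ Dale
Dale: Pine=11, Fenby=13 ⇒ Pine
Pine: Fenby=4 ⇒ Fenby
NN route Sutton → Alder → Dale → Pine → Fenby → Sutton costs 60.
Optimal: Sutton → Alder → Dale → Fenby → Pine → Sutton costs 58 (by enumerating all 12 distinct tours).
Excess = 60 − 58 = 2.

Excess over optimum: 2 m.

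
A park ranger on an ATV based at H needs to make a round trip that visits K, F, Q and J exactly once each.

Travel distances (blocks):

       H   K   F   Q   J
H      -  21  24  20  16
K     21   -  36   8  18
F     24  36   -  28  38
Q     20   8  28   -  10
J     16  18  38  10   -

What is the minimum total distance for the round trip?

With 4 stops there are 4!/2 = 12 distinct round trips (a route and its reverse cost the same).
H - K - F - Q - J - H: 21+36+28+10+16 = 111
H - K - F - J - Q - H: 21+36+38+10+20 = 125
H - K - Q - F - J - H: 21+8+28+38+16 = 111
H - K - Q - J - F - H: 21+8+10+38+24 = 101
H - K - J - F - Q - H: 21+18+38+28+20 = 125
H - K - J - Q - F - H: 21+18+10+28+24 = 101
H - F - K - Q - J - H: 24+36+8+10+16 = 94
H - F - K - J - Q - H: 24+36+18+10+20 = 108
H - F - Q - K - J - H: 24+28+8+18+16 = 94
H - F - J - K - Q - H: 24+38+18+8+20 = 108
H - Q - K - F - J - H: 20+8+36+38+16 = 118
H - Q - F - K - J - H: 20+28+36+18+16 = 118
The minimum is 94.
One optimal route: H → F → K → Q → J → H (or its reverse).

94 blocks — the shortest possible round trip.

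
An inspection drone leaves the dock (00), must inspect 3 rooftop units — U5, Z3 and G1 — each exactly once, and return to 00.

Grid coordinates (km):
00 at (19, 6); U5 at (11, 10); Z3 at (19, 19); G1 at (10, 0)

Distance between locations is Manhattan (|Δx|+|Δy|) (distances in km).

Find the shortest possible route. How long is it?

00-U5-Z3-G1-00: 12+17+28+15 = 72
00-U5-G1-Z3-00: 12+11+28+13 = 64
00-Z3-U5-G1-00: 13+17+11+15 = 56
The minimum is 56.
One optimal route: 00 → Z3 → U5 → G1 → 00 (or its reverse).

Shortest round trip = 56 km.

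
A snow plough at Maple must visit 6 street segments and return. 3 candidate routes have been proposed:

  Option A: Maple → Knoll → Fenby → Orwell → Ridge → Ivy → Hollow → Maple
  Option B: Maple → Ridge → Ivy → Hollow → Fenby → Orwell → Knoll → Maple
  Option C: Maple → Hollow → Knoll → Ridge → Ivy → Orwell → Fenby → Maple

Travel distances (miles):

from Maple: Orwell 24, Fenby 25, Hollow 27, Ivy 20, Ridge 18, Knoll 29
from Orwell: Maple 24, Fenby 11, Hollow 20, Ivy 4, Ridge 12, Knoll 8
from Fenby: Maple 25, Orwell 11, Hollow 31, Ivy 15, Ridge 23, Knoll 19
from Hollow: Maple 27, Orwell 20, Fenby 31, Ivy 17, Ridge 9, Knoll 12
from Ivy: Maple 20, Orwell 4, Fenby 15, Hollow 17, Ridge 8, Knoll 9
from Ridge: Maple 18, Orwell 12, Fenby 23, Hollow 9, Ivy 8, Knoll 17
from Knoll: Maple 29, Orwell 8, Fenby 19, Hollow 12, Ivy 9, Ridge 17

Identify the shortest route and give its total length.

Option A: 29 + 19 + 11 + 12 + 8 + 17 + 27 = 123
Option B: 18 + 8 + 17 + 31 + 11 + 8 + 29 = 122
Option C: 27 + 12 + 17 + 8 + 4 + 11 + 25 = 104

Shortest is Option C, total 104 miles.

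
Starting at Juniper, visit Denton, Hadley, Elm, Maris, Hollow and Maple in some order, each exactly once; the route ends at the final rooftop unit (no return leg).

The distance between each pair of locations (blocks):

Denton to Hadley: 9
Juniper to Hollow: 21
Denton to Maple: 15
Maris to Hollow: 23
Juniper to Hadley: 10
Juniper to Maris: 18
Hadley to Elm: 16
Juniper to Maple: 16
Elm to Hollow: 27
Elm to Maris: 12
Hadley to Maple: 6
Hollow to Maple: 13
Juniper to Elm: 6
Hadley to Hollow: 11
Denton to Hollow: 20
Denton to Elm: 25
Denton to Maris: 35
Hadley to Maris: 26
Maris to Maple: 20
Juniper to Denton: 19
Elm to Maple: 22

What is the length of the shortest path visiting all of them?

Minimum one-way distance = 69 blocks.

There are 6! = 720 possible orderings.
Juniper→Denton→Hadley→Elm→Maris→Hollow→Maple: 19+9+16+12+23+13 = 92
Juniper→Denton→Hadley→Elm→Maris→Maple→Hollow: 19+9+16+12+20+13 = 89
Juniper→Denton→Hadley→Elm→Hollow→Maris→Maple: 19+9+16+27+23+20 = 114
Juniper→Denton→Hadley→Elm→Hollow→Maple→Maris: 19+9+16+27+13+20 = 104
Juniper→Denton→Hadley→Elm→Maple→Maris→Hollow: 19+9+16+22+20+23 = 109
Juniper→Denton→Hadley→Elm→Maple→Hollow→Maris: 19+9+16+22+13+23 = 102
Juniper→Denton→Hadley→Maris→Elm→Hollow→Maple: 19+9+26+12+27+13 = 106
Juniper→Denton→Hadley→Maris→Elm→Maple→Hollow: 19+9+26+12+22+13 = 101
… (712 more)
Juniper→Elm→Maris→Hollow→Maple→Hadley→Denton: 6+12+23+13+6+9 = 69  ← best
The minimum is 69.
One shortest path: Juniper → Elm → Maris → Hollow → Maple → Hadley → Denton.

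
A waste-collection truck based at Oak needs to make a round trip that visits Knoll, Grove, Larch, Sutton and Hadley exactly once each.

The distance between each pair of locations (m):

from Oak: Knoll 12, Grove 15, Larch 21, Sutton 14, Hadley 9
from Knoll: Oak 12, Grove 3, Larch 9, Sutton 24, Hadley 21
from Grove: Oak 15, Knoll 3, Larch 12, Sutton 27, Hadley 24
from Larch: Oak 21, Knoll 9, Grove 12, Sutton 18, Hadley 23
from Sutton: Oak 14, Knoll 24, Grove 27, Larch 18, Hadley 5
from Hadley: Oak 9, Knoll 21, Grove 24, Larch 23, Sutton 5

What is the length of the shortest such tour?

With 5 stops there are 5!/2 = 60 distinct round trips (a route and its reverse cost the same).
Oak - Knoll - Grove - Larch - Sutton - Hadley - Oak: 12+3+12+18+5+9 = 59
Oak - Knoll - Grove - Larch - Hadley - Sutton - Oak: 12+3+12+23+5+14 = 69
Oak - Knoll - Grove - Sutton - Larch - Hadley - Oak: 12+3+27+18+23+9 = 92
Oak - Knoll - Grove - Sutton - Hadley - Larch - Oak: 12+3+27+5+23+21 = 91
Oak - Knoll - Grove - Hadley - Larch - Sutton - Oak: 12+3+24+23+18+14 = 94
Oak - Knoll - Grove - Hadley - Sutton - Larch - Oak: 12+3+24+5+18+21 = 83
Oak - Knoll - Larch - Grove - Sutton - Hadley - Oak: 12+9+12+27+5+9 = 74
Oak - Knoll - Larch - Grove - Hadley - Sutton - Oak: 12+9+12+24+5+14 = 76
Oak - Knoll - Larch - Sutton - Grove - Hadley - Oak: 12+9+18+27+24+9 = 99
Oak - Knoll - Larch - Sutton - Hadley - Grove - Oak: 12+9+18+5+24+15 = 83
Oak - Knoll - Larch - Hadley - Grove - Sutton - Oak: 12+9+23+24+27+14 = 109
Oak - Knoll - Larch - Hadley - Sutton - Grove - Oak: 12+9+23+5+27+15 = 91
Oak - Knoll - Sutton - Grove - Larch - Hadley - Oak: 12+24+27+12+23+9 = 107
Oak - Knoll - Sutton - Grove - Hadley - Larch - Oak: 12+24+27+24+23+21 = 131
… (46 more)
The minimum is 59.
One optimal route: Oak → Knoll → Grove → Larch → Sutton → Hadley → Oak (or its reverse).

59 m — the shortest possible round trip.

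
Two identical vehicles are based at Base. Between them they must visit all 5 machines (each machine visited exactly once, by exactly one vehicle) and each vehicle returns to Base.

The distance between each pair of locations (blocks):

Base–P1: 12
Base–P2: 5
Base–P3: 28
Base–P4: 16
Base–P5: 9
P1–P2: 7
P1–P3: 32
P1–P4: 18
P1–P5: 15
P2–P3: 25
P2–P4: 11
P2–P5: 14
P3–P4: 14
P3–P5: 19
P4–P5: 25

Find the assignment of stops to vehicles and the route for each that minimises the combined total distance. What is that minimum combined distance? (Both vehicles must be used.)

Try each way of splitting the stops between the two vehicles (each non-empty) and, for each split, find the best tour for each vehicle:
  {P1} + {P2, P3, P4, P5}: 24 + 58 = 82
  {P2} + {P1, P3, P4, P5}: 10 + 72 = 82
  {P1, P2} + {P3, P4, P5}: 24 + 58 = 82
  {P3} + {P1, P2, P4, P5}: 56 + 58 = 114
  {P1, P3} + {P2, P4, P5}: 72 + 50 = 122
  {P2, P3} + {P1, P4, P5}: 58 + 58 = 116
  … (15 splits in total)
Best: vehicle 1 Base → P1 → Base = 24; vehicle 2 Base → P2 → P4 → P3 → P5 → Base = 58; combined 82.

Minimum combined distance: 82 blocks.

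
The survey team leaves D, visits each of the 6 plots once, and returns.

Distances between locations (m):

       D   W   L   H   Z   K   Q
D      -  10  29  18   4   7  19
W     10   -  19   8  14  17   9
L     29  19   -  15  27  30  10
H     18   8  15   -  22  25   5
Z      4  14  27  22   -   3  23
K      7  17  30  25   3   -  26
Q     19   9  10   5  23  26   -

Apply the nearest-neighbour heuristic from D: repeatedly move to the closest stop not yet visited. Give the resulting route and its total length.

D → [Z:4 / K:7 / W:10 / H:18 / Q:19 / L:29] → Z (4)
Z → [K:3 / W:14 / H:22 / Q:23 / L:27] → K (3)
K → [W:17 / H:25 / Q:26 / L:30] → W (17)
W → [H:8 / Q:9 / L:19] → H (8)
H → [Q:5 / L:15] → Q (5)
Q → [L:10] → L (10)
Return L→D: 29.
Total = 4 + 3 + 17 + 8 + 5 + 10 + 29 = 76.

76 m along D → Z → K → W → H → Q → L → D.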